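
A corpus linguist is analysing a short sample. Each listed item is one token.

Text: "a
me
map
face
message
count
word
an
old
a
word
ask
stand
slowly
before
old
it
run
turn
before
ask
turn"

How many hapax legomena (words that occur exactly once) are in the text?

10

Frequencies: a:2, word:2, old:2, ask:2, before:2, turn:2, me:1, map:1, face:1, message:1, count:1, an:1, stand:1, slowly:1, it:1, run:1
Hapax (freq=1): an, count, face, it, map, me, message, run, slowly, stand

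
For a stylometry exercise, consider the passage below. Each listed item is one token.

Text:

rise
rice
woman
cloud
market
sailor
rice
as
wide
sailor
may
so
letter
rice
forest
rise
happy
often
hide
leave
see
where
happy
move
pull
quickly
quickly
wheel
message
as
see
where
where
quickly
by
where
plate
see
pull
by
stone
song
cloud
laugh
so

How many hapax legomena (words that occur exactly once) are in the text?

16

Frequencies: where:4, rice:3, see:3, quickly:3, rise:2, cloud:2, sailor:2, as:2, so:2, happy:2, pull:2, by:2, woman:1, market:1, wide:1, may:1, letter:1, forest:1, often:1, hide:1, … (8 more, each freq 1)
Hapax (freq=1): forest, hide, laugh, leave, letter, market, may, message, move, often, plate, song, stone, wheel, wide, woman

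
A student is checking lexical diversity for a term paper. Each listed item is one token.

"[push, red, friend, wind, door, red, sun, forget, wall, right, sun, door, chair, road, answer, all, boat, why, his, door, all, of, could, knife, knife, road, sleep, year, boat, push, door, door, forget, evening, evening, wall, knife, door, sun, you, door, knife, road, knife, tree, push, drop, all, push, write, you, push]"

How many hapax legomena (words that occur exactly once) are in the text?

14

Frequencies: door:7, push:5, knife:5, sun:3, road:3, all:3, red:2, forget:2, wall:2, boat:2, evening:2, you:2, friend:1, wind:1, right:1, chair:1, answer:1, why:1, his:1, of:1, … (6 more, each freq 1)
Hapax (freq=1): answer, chair, could, drop, friend, his, of, right, sleep, tree, why, wind, write, year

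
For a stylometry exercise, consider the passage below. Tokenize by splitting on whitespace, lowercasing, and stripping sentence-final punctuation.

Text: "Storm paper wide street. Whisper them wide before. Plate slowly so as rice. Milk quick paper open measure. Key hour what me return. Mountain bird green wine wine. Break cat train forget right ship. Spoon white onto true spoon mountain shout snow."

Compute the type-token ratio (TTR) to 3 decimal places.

0.881

N = 42 tokens, V = 37 types.
TTR = V / N = 37 / 42 = 0.881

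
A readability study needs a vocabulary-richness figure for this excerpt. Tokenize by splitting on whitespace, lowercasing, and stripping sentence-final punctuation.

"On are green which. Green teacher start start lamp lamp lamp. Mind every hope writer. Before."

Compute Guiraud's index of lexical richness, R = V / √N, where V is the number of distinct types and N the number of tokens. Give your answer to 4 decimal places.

N = 16, V = 12.
√N = 4.000000
R = 12 / 4.000000 = 3.0000

3.0000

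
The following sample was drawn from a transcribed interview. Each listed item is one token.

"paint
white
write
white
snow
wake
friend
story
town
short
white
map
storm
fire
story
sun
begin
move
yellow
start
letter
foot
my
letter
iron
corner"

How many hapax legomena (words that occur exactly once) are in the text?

19

Frequencies: white:3, story:2, letter:2, paint:1, write:1, snow:1, wake:1, friend:1, town:1, short:1, map:1, storm:1, fire:1, sun:1, begin:1, move:1, yellow:1, start:1, foot:1, my:1, … (2 more, each freq 1)
Hapax (freq=1): begin, corner, fire, foot, friend, iron, map, move, my, paint, short, snow, start, storm, sun, town, wake, write, yellow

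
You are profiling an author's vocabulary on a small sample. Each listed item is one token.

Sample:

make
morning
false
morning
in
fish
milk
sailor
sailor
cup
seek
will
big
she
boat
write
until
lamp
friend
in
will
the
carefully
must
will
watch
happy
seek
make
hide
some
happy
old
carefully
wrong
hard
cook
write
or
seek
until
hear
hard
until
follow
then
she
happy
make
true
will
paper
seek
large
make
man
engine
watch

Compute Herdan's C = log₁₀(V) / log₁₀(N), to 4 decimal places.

N = 58, V = 37.
log₁₀(V) = 1.568202, log₁₀(N) = 1.763428
C = 1.568202 / 1.763428 = 0.8893

0.8893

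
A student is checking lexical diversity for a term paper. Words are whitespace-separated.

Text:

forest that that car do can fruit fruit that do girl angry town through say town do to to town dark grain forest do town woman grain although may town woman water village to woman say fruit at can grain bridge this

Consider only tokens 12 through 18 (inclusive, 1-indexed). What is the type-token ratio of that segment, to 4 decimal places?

Segment tokens 12–18: angry, town, through, say, town, do, to
Segment N = 7, segment V = 6.
TTR = 6 / 7 = 0.8571

0.8571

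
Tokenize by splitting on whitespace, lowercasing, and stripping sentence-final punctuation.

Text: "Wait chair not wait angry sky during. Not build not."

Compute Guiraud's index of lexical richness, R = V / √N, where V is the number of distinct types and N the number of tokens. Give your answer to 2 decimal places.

2.21

N = 10, V = 7.
√N = 3.162278
R = 7 / 3.162278 = 2.21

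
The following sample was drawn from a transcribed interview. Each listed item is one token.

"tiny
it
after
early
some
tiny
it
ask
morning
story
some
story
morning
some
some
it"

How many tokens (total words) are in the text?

Tokens: tiny, it, after, early, some, tiny, it, ask, morning, story, some, story, morning, some, some, it
N = 16

16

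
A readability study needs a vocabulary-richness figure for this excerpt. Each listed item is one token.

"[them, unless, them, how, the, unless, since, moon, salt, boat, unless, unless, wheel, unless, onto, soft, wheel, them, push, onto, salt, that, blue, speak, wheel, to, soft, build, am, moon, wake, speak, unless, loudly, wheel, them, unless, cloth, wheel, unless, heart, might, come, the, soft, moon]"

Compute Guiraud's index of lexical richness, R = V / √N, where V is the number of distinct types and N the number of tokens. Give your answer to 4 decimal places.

3.5386

N = 46, V = 24.
√N = 6.782330
R = 24 / 6.782330 = 3.5386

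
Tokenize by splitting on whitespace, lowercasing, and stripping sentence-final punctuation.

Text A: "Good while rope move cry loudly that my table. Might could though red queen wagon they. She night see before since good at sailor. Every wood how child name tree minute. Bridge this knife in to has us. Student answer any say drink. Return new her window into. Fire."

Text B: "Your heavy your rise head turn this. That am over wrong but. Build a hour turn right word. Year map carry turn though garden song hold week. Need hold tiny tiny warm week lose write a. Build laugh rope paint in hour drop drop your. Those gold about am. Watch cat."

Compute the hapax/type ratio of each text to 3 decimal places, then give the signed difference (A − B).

0.235

A: hapax=47, V=48, ratio=0.979
B: hapax=29, V=39, ratio=0.744
Difference = 0.979 − 0.744 = 0.235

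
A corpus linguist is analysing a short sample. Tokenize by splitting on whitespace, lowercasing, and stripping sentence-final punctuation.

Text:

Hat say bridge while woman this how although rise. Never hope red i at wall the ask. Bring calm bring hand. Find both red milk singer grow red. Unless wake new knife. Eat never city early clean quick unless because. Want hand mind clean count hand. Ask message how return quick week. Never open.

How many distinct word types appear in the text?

Distinct types: {although, ask, at, because, both, bridge, bring, calm, city, clean, count, early, eat, find, grow, hand, hat, hope, how, i, knife, message, milk, mind, never, new, open, quick, red, return, rise, say, singer, the, this, unless, wake, wall, want, week, while, woman}
V = 42

42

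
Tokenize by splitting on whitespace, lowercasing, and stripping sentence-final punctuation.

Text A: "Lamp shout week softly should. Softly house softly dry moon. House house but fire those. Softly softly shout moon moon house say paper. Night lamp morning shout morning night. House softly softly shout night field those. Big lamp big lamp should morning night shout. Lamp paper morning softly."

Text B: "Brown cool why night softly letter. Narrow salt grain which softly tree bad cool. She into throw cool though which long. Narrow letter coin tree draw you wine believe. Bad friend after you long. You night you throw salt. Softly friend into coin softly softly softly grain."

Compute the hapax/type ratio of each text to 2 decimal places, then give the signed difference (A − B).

0.02

A: hapax=6, V=17, ratio=0.35
B: hapax=8, V=24, ratio=0.33
Difference = 0.35 − 0.33 = 0.02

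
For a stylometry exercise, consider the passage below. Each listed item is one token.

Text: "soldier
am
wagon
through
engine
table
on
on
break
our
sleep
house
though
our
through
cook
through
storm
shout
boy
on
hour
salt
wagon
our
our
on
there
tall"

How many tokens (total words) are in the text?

29

Tokens: soldier, am, wagon, through, engine, table, on, on, break, our, sleep, house, though, our, through, cook, through, storm, shout, boy, on, hour, salt, wagon, our, our, on, there, tall
N = 29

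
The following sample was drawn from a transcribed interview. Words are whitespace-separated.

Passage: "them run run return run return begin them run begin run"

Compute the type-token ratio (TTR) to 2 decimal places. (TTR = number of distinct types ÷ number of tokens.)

0.36

N = 11 tokens, V = 4 types.
TTR = V / N = 4 / 11 = 0.36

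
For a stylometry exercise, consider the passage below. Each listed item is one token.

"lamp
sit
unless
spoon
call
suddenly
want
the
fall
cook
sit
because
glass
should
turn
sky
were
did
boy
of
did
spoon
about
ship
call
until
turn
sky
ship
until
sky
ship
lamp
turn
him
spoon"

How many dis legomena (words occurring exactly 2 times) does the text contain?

5

Frequencies: spoon:3, turn:3, sky:3, ship:3, lamp:2, sit:2, call:2, did:2, until:2, unless:1, suddenly:1, want:1, the:1, fall:1, cook:1, because:1, glass:1, should:1, were:1, boy:1, … (3 more, each freq 1)
Words with frequency 2: call, did, lamp, sit, until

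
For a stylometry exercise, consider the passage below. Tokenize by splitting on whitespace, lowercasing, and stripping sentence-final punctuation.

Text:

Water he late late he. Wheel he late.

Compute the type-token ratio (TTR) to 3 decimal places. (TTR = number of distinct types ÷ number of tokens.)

0.500

N = 8 tokens, V = 4 types.
TTR = V / N = 4 / 8 = 0.500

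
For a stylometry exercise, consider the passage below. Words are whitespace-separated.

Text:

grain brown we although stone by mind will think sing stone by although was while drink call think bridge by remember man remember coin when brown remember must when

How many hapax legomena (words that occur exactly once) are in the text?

Frequencies: by:3, remember:3, brown:2, although:2, stone:2, think:2, when:2, grain:1, we:1, mind:1, will:1, sing:1, was:1, while:1, drink:1, call:1, bridge:1, man:1, coin:1, must:1
Hapax (freq=1): bridge, call, coin, drink, grain, man, mind, must, sing, was, we, while, will

13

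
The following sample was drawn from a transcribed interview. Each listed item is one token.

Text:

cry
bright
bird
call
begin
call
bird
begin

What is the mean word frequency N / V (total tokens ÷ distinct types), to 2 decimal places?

1.60

N = 8 tokens, V = 5 types.
Mean frequency = N / V = 8 / 5 = 1.60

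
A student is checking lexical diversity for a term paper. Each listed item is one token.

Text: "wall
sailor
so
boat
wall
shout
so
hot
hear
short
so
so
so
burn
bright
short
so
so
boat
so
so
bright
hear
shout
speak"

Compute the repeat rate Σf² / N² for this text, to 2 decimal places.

Frequencies: so:9, wall:2, boat:2, shout:2, hear:2, short:2, bright:2, sailor:1, hot:1, burn:1, speak:1
Σf² = 109; N² = 625
Repeat rate = 109 / 625 = 0.17

0.17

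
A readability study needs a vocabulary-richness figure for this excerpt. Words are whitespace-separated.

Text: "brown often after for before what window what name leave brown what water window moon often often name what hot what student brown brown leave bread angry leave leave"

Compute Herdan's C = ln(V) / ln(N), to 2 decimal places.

0.80

N = 29, V = 15.
ln(V) = 2.708050, ln(N) = 3.367296
C = 2.708050 / 3.367296 = 0.80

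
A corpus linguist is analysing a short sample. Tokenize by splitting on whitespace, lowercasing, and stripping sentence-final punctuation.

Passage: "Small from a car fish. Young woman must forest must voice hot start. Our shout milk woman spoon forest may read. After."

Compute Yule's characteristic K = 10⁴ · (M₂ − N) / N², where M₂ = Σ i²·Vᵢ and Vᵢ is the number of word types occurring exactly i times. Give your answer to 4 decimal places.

Frequencies: woman:2, must:2, forest:2, small:1, from:1, a:1, car:1, fish:1, young:1, voice:1, hot:1, start:1, our:1, shout:1, milk:1, spoon:1, may:1, read:1, after:1
N = 22. Frequency spectrum: V_1=16, V_2=3
M₂ = 1²·16 + 2²·3 = 28
K = 10000 × (28 − 22) / 22² = 123.9669

123.9669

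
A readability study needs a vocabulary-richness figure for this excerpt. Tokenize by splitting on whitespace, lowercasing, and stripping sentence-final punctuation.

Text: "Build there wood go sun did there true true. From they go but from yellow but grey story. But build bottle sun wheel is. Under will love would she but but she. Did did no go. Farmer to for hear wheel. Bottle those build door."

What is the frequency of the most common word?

Frequencies: but:5, build:3, go:3, did:3, there:2, sun:2, true:2, from:2, bottle:2, wheel:2, she:2, wood:1, they:1, yellow:1, grey:1, story:1, is:1, under:1, will:1, love:1, … (8 more, each freq 1)
Most common: 'but' with frequency 5.

5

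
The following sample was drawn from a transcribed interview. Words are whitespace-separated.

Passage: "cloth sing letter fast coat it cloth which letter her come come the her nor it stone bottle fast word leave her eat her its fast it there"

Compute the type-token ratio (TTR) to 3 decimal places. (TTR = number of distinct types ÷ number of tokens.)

0.643

N = 28 tokens, V = 18 types.
TTR = V / N = 18 / 28 = 0.643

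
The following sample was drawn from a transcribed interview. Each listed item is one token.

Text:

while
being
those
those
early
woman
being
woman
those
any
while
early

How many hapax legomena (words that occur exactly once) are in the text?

1

Frequencies: those:3, while:2, being:2, early:2, woman:2, any:1
Hapax (freq=1): any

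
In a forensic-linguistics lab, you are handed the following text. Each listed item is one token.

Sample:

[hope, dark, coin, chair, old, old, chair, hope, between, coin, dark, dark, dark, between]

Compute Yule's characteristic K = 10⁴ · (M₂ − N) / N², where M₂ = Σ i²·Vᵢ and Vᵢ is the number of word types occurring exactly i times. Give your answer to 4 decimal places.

1122.4490

Frequencies: dark:4, hope:2, coin:2, chair:2, old:2, between:2
N = 14. Frequency spectrum: V_2=5, V_4=1
M₂ = 2²·5 + 4²·1 = 36
K = 10000 × (36 − 14) / 14² = 1122.4490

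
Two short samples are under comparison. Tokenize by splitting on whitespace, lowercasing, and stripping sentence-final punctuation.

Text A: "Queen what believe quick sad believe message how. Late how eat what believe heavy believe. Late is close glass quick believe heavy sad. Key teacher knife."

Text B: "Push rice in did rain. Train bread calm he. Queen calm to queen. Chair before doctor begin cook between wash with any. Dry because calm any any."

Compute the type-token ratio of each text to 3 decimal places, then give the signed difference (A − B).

-0.200

TTR(A) = 16/26 = 0.615
TTR(B) = 22/27 = 0.815
Difference = 0.615 − 0.815 = -0.200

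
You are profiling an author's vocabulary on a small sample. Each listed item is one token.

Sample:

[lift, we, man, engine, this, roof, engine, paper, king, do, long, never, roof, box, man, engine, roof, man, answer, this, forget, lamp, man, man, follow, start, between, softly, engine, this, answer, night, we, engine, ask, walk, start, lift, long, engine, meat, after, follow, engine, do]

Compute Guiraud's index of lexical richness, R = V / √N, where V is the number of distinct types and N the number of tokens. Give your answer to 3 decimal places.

3.578

N = 45, V = 24.
√N = 6.708204
R = 24 / 6.708204 = 3.578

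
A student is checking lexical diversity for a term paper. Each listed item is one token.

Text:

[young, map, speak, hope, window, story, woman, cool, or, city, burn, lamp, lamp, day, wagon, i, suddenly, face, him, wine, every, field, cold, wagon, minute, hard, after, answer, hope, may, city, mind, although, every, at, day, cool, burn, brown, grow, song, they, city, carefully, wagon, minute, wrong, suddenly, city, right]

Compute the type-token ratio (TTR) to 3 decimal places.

0.740

N = 50 tokens, V = 37 types.
TTR = V / N = 37 / 50 = 0.740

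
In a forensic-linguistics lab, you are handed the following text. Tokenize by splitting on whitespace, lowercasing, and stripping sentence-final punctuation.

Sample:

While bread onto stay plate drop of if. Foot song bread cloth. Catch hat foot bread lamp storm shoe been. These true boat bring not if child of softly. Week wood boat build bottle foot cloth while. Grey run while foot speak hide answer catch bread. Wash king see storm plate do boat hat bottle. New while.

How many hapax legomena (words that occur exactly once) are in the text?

Frequencies: while:4, bread:4, foot:4, boat:3, plate:2, of:2, if:2, cloth:2, catch:2, hat:2, storm:2, bottle:2, onto:1, stay:1, drop:1, song:1, lamp:1, shoe:1, been:1, these:1, … (18 more, each freq 1)
Hapax (freq=1): answer, been, bring, build, child, do, drop, grey, hide, king, lamp, new, not, onto, run, see, shoe, softly, song, speak, stay, these, true, wash, week, wood

26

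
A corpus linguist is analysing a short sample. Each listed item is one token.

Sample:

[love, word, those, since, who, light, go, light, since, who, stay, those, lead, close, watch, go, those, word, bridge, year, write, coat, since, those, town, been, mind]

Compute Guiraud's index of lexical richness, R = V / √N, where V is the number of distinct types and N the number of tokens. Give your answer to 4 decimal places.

3.4641

N = 27, V = 18.
√N = 5.196152
R = 18 / 5.196152 = 3.4641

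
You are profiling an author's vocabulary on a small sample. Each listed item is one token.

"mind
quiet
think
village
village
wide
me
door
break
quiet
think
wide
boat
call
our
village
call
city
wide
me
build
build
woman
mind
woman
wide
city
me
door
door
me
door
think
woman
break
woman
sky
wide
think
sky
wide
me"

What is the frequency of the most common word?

Frequencies: wide:6, me:5, think:4, door:4, woman:4, village:3, mind:2, quiet:2, break:2, call:2, city:2, build:2, sky:2, boat:1, our:1
Most common: 'wide' with frequency 6.

6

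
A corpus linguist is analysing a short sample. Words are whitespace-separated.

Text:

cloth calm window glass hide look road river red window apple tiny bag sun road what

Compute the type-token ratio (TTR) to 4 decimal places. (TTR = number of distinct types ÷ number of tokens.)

N = 16 tokens, V = 14 types.
TTR = V / N = 14 / 16 = 0.8750

0.8750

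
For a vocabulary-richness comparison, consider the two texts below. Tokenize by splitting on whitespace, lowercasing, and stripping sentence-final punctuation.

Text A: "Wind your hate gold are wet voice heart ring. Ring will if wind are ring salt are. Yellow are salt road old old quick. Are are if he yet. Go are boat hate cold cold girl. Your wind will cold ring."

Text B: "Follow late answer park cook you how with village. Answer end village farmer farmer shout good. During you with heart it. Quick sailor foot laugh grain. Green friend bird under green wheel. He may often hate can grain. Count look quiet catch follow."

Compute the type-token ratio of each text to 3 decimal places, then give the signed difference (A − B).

TTR(A) = 22/41 = 0.537
TTR(B) = 35/43 = 0.814
Difference = 0.537 − 0.814 = -0.277

-0.277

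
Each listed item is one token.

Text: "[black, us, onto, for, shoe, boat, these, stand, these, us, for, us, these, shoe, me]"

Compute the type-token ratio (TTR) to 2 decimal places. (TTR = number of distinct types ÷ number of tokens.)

0.60

N = 15 tokens, V = 9 types.
TTR = V / N = 9 / 15 = 0.60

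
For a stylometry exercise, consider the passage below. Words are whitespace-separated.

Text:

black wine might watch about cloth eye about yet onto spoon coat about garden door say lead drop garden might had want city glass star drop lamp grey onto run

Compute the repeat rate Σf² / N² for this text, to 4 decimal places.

Frequencies: about:3, might:2, onto:2, garden:2, drop:2, black:1, wine:1, watch:1, cloth:1, eye:1, yet:1, spoon:1, coat:1, door:1, say:1, lead:1, had:1, want:1, city:1, glass:1, … (4 more, each freq 1)
Σf² = 44; N² = 900
Repeat rate = 44 / 900 = 0.0489

0.0489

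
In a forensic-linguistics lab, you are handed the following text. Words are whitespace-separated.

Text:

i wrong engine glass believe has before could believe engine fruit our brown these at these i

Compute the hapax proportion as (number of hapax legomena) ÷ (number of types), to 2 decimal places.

Frequencies: i:2, engine:2, believe:2, these:2, wrong:1, glass:1, has:1, before:1, could:1, fruit:1, our:1, brown:1, at:1
Hapax count = 9; type count = 13.
Ratio = 9 / 13 = 0.69

0.69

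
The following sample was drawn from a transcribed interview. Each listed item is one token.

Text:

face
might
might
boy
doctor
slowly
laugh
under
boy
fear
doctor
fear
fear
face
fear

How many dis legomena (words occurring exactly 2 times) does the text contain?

4

Frequencies: fear:4, face:2, might:2, boy:2, doctor:2, slowly:1, laugh:1, under:1
Words with frequency 2: boy, doctor, face, might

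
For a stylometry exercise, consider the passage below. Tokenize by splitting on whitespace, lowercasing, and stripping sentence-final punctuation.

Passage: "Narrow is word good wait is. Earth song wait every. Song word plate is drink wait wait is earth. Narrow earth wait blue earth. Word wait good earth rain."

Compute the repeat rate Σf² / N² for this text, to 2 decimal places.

Frequencies: wait:6, earth:5, is:4, word:3, narrow:2, good:2, song:2, every:1, plate:1, drink:1, blue:1, rain:1
Σf² = 103; N² = 841
Repeat rate = 103 / 841 = 0.12

0.12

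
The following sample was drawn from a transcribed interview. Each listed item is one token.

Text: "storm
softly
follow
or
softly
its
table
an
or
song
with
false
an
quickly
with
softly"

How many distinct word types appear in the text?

Distinct types: {an, false, follow, its, or, quickly, softly, song, storm, table, with}
V = 11

11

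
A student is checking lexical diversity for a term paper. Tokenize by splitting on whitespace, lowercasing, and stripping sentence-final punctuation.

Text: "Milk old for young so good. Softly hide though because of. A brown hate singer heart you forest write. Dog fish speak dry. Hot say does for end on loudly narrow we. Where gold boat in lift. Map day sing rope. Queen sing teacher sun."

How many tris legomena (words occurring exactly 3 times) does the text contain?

Frequencies: for:2, sing:2, milk:1, old:1, young:1, so:1, good:1, softly:1, hide:1, though:1, because:1, of:1, a:1, brown:1, hate:1, singer:1, heart:1, you:1, forest:1, write:1, … (23 more, each freq 1)
Words with frequency 3: (none)

0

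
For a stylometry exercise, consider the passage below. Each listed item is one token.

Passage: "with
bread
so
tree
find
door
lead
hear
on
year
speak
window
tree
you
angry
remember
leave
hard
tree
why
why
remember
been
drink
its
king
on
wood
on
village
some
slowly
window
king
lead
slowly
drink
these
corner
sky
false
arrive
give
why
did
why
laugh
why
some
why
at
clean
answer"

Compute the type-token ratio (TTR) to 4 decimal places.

0.6981

N = 53 tokens, V = 37 types.
TTR = V / N = 37 / 53 = 0.6981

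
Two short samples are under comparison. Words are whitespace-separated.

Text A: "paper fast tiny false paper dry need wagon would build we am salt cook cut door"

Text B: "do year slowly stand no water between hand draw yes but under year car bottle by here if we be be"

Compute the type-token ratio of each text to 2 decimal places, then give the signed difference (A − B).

0.04

TTR(A) = 15/16 = 0.94
TTR(B) = 19/21 = 0.90
Difference = 0.94 − 0.90 = 0.04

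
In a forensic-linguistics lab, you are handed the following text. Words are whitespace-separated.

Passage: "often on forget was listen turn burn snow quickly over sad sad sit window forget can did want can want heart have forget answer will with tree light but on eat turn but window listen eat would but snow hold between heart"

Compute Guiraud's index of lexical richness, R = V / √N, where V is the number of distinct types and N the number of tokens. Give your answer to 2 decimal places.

4.32

N = 42, V = 28.
√N = 6.480741
R = 28 / 6.480741 = 4.32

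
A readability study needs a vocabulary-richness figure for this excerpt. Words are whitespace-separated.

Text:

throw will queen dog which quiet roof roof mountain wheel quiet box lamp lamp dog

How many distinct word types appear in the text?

Distinct types: {box, dog, lamp, mountain, queen, quiet, roof, throw, wheel, which, will}
V = 11

11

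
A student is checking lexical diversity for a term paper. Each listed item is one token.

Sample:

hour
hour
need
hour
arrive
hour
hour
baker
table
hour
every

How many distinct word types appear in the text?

6

Distinct types: {arrive, baker, every, hour, need, table}
V = 6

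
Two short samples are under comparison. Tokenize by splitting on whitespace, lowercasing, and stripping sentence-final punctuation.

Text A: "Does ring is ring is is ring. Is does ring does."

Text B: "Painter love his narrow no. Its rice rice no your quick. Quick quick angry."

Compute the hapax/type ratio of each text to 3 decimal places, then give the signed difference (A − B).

A: hapax=0, V=3, ratio=0.000
B: hapax=7, V=10, ratio=0.700
Difference = 0.000 − 0.700 = -0.700

-0.700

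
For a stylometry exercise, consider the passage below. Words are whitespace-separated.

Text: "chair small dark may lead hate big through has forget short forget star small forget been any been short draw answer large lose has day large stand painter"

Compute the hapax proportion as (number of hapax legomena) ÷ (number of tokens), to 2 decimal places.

Frequencies: forget:3, small:2, has:2, short:2, been:2, large:2, chair:1, dark:1, may:1, lead:1, hate:1, big:1, through:1, star:1, any:1, draw:1, answer:1, lose:1, day:1, stand:1, … (1 more, each freq 1)
Hapax count = 15; token count = 28.
Ratio = 15 / 28 = 0.54

0.54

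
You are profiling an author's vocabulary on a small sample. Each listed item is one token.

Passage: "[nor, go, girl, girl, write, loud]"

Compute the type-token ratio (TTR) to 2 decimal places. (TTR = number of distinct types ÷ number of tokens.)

0.83

N = 6 tokens, V = 5 types.
TTR = V / N = 5 / 6 = 0.83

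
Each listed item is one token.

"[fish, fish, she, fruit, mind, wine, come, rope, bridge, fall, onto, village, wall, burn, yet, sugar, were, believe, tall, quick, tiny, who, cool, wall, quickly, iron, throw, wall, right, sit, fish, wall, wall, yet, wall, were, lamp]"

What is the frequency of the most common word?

6

Frequencies: wall:6, fish:3, yet:2, were:2, she:1, fruit:1, mind:1, wine:1, come:1, rope:1, bridge:1, fall:1, onto:1, village:1, burn:1, sugar:1, believe:1, tall:1, quick:1, tiny:1, … (8 more, each freq 1)
Most common: 'wall' with frequency 6.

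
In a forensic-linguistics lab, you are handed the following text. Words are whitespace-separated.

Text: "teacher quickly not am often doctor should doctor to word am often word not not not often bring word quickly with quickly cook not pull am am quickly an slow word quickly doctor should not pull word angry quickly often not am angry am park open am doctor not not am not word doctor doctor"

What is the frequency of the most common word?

Frequencies: not:10, am:8, quickly:6, doctor:6, word:6, often:4, should:2, pull:2, angry:2, teacher:1, to:1, bring:1, with:1, cook:1, an:1, slow:1, park:1, open:1
Most common: 'not' with frequency 10.

10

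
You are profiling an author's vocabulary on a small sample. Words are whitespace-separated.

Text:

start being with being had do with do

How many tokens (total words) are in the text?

8

Tokens: start, being, with, being, had, do, with, do
N = 8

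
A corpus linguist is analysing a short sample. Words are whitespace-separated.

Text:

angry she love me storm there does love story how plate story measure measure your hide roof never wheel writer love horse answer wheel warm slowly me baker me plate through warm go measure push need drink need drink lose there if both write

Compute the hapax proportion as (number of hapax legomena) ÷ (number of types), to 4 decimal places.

Frequencies: love:3, me:3, measure:3, there:2, story:2, plate:2, wheel:2, warm:2, need:2, drink:2, angry:1, she:1, storm:1, does:1, how:1, your:1, hide:1, roof:1, never:1, writer:1, … (11 more, each freq 1)
Hapax count = 21; type count = 31.
Ratio = 21 / 31 = 0.6774

0.6774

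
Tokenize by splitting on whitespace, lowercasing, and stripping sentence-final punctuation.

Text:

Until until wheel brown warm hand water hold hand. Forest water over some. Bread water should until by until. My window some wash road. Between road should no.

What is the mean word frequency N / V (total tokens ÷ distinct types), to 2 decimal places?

1.47

N = 28 tokens, V = 19 types.
Mean frequency = N / V = 28 / 19 = 1.47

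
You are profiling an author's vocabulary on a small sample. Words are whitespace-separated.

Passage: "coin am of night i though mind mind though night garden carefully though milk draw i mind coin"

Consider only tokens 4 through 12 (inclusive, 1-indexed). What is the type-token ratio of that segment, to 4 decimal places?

0.6667

Segment tokens 4–12: night, i, though, mind, mind, though, night, garden, carefully
Segment N = 9, segment V = 6.
TTR = 6 / 9 = 0.6667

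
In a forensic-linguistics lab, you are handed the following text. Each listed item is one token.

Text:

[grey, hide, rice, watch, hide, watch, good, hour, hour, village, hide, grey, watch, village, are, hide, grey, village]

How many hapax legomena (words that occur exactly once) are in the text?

3

Frequencies: hide:4, grey:3, watch:3, village:3, hour:2, rice:1, good:1, are:1
Hapax (freq=1): are, good, rice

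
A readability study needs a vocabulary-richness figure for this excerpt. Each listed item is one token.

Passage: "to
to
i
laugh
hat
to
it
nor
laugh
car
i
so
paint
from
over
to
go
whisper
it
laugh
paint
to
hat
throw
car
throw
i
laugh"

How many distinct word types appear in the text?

Distinct types: {car, from, go, hat, i, it, laugh, nor, over, paint, so, throw, to, whisper}
V = 14

14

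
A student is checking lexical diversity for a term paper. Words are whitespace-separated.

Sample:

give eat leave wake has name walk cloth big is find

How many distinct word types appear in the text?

Distinct types: {big, cloth, eat, find, give, has, is, leave, name, wake, walk}
V = 11

11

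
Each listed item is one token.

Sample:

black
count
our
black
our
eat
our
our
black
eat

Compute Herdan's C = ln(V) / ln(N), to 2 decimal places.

0.60

N = 10, V = 4.
ln(V) = 1.386294, ln(N) = 2.302585
C = 1.386294 / 2.302585 = 0.60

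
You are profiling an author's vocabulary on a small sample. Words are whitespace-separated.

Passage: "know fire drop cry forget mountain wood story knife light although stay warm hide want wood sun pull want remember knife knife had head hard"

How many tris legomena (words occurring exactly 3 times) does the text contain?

Frequencies: knife:3, wood:2, want:2, know:1, fire:1, drop:1, cry:1, forget:1, mountain:1, story:1, light:1, although:1, stay:1, warm:1, hide:1, sun:1, pull:1, remember:1, had:1, head:1, … (1 more, each freq 1)
Words with frequency 3: knife

1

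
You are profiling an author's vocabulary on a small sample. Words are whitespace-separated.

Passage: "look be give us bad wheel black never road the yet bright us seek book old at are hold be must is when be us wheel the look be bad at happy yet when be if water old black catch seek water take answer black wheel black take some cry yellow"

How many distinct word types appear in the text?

Distinct types: {answer, are, at, bad, be, black, book, bright, catch, cry, give, happy, hold, if, is, look, must, never, old, road, seek, some, take, the, us, water, wheel, when, yellow, yet}
V = 30

30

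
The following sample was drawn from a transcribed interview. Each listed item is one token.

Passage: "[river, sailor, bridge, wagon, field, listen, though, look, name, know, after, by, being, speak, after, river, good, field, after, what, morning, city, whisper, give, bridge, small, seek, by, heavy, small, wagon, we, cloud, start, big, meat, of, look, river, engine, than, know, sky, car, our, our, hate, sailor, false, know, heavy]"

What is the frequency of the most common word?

3

Frequencies: river:3, know:3, after:3, sailor:2, bridge:2, wagon:2, field:2, look:2, by:2, small:2, heavy:2, our:2, listen:1, though:1, name:1, being:1, speak:1, good:1, what:1, morning:1, … (16 more, each freq 1)
Most common: 'river' with frequency 3.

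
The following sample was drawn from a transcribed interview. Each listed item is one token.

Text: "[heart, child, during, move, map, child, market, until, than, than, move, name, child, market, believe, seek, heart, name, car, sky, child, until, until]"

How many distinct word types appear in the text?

13

Distinct types: {believe, car, child, during, heart, map, market, move, name, seek, sky, than, until}
V = 13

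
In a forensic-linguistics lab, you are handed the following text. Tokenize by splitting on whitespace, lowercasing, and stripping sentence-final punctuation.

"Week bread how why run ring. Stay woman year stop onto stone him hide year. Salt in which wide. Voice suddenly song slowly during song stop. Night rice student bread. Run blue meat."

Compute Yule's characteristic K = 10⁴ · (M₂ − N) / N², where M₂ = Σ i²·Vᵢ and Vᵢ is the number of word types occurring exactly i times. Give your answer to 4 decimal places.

Frequencies: bread:2, run:2, year:2, stop:2, song:2, week:1, how:1, why:1, ring:1, stay:1, woman:1, onto:1, stone:1, him:1, hide:1, salt:1, in:1, which:1, wide:1, voice:1, … (8 more, each freq 1)
N = 33. Frequency spectrum: V_1=23, V_2=5
M₂ = 1²·23 + 2²·5 = 43
K = 10000 × (43 − 33) / 33² = 91.8274

91.8274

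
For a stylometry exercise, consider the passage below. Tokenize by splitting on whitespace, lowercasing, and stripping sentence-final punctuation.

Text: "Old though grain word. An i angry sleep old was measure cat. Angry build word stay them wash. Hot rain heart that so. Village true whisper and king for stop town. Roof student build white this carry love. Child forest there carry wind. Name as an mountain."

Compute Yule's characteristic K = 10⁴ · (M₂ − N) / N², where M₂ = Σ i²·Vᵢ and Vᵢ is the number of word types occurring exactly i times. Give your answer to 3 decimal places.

Frequencies: old:2, word:2, an:2, angry:2, build:2, carry:2, though:1, grain:1, i:1, sleep:1, was:1, measure:1, cat:1, stay:1, them:1, wash:1, hot:1, rain:1, heart:1, that:1, … (21 more, each freq 1)
N = 47. Frequency spectrum: V_1=35, V_2=6
M₂ = 1²·35 + 2²·6 = 59
K = 10000 × (59 − 47) / 47² = 54.323

54.323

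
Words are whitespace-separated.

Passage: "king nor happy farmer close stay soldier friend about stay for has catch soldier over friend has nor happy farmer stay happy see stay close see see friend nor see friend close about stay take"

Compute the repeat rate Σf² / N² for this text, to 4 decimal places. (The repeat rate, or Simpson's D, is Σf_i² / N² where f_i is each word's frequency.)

0.0857

Frequencies: stay:5, friend:4, see:4, nor:3, happy:3, close:3, farmer:2, soldier:2, about:2, has:2, king:1, for:1, catch:1, over:1, take:1
Σf² = 105; N² = 1225
Repeat rate = 105 / 1225 = 0.0857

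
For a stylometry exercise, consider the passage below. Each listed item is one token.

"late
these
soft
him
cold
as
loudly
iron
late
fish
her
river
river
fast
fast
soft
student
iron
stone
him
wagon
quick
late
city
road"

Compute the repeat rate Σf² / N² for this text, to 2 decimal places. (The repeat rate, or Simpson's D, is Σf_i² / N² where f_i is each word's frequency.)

Frequencies: late:3, soft:2, him:2, iron:2, river:2, fast:2, these:1, cold:1, as:1, loudly:1, fish:1, her:1, student:1, stone:1, wagon:1, quick:1, city:1, road:1
Σf² = 41; N² = 625
Repeat rate = 41 / 625 = 0.07

0.07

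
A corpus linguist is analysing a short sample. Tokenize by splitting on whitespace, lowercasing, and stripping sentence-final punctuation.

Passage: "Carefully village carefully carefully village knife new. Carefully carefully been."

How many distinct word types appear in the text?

Distinct types: {been, carefully, knife, new, village}
V = 5

5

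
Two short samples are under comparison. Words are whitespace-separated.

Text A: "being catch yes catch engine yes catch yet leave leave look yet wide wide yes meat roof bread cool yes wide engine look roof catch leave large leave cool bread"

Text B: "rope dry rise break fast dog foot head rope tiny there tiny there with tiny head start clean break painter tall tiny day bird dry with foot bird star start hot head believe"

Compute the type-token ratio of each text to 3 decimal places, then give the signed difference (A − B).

TTR(A) = 13/30 = 0.433
TTR(B) = 20/33 = 0.606
Difference = 0.433 − 0.606 = -0.173

-0.173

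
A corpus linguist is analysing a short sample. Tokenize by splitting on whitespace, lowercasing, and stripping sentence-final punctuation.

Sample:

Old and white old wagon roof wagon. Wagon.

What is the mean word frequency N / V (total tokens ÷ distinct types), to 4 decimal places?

N = 8 tokens, V = 5 types.
Mean frequency = N / V = 8 / 5 = 1.6000

1.6000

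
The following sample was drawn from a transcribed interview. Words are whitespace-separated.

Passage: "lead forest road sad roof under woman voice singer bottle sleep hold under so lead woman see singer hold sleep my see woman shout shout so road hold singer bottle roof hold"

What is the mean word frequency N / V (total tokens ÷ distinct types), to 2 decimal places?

N = 32 tokens, V = 16 types.
Mean frequency = N / V = 32 / 16 = 2.00

2.00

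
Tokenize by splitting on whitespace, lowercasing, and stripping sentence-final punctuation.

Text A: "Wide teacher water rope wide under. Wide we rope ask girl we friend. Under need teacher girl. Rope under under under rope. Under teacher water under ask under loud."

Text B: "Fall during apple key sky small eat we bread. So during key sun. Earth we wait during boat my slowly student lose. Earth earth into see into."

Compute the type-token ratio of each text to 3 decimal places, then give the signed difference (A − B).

-0.362

TTR(A) = 11/29 = 0.379
TTR(B) = 20/27 = 0.741
Difference = 0.379 − 0.741 = -0.362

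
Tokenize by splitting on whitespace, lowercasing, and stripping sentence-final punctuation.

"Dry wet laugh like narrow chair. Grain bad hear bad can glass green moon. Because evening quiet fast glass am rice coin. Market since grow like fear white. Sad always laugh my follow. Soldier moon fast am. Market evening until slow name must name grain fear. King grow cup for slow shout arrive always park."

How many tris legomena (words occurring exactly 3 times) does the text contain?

Frequencies: laugh:2, like:2, grain:2, bad:2, glass:2, moon:2, evening:2, fast:2, am:2, market:2, grow:2, fear:2, always:2, slow:2, name:2, dry:1, wet:1, narrow:1, chair:1, hear:1, … (20 more, each freq 1)
Words with frequency 3: (none)

0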